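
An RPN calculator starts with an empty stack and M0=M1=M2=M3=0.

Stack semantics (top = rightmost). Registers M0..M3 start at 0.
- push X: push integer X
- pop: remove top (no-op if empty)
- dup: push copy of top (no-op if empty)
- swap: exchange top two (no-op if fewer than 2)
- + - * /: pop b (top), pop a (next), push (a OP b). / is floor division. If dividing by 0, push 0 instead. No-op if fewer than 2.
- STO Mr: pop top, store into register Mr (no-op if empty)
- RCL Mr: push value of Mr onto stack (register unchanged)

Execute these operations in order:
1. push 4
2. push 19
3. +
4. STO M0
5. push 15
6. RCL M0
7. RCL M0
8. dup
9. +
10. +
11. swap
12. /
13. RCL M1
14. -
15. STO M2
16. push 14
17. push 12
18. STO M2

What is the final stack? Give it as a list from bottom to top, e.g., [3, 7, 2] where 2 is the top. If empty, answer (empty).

After op 1 (push 4): stack=[4] mem=[0,0,0,0]
After op 2 (push 19): stack=[4,19] mem=[0,0,0,0]
After op 3 (+): stack=[23] mem=[0,0,0,0]
After op 4 (STO M0): stack=[empty] mem=[23,0,0,0]
After op 5 (push 15): stack=[15] mem=[23,0,0,0]
After op 6 (RCL M0): stack=[15,23] mem=[23,0,0,0]
After op 7 (RCL M0): stack=[15,23,23] mem=[23,0,0,0]
After op 8 (dup): stack=[15,23,23,23] mem=[23,0,0,0]
After op 9 (+): stack=[15,23,46] mem=[23,0,0,0]
After op 10 (+): stack=[15,69] mem=[23,0,0,0]
After op 11 (swap): stack=[69,15] mem=[23,0,0,0]
After op 12 (/): stack=[4] mem=[23,0,0,0]
After op 13 (RCL M1): stack=[4,0] mem=[23,0,0,0]
After op 14 (-): stack=[4] mem=[23,0,0,0]
After op 15 (STO M2): stack=[empty] mem=[23,0,4,0]
After op 16 (push 14): stack=[14] mem=[23,0,4,0]
After op 17 (push 12): stack=[14,12] mem=[23,0,4,0]
After op 18 (STO M2): stack=[14] mem=[23,0,12,0]

Answer: [14]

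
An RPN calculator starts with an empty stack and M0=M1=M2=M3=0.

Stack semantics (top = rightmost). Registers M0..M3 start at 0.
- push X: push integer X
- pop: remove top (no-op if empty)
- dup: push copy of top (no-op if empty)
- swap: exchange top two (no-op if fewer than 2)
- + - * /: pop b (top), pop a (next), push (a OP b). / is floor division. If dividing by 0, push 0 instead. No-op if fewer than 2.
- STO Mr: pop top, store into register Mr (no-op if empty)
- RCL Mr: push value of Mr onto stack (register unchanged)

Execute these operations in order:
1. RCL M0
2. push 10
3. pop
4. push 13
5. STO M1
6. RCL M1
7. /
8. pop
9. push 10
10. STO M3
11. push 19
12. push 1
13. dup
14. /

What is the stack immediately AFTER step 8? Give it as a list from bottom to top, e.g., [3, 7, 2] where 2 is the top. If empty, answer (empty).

After op 1 (RCL M0): stack=[0] mem=[0,0,0,0]
After op 2 (push 10): stack=[0,10] mem=[0,0,0,0]
After op 3 (pop): stack=[0] mem=[0,0,0,0]
After op 4 (push 13): stack=[0,13] mem=[0,0,0,0]
After op 5 (STO M1): stack=[0] mem=[0,13,0,0]
After op 6 (RCL M1): stack=[0,13] mem=[0,13,0,0]
After op 7 (/): stack=[0] mem=[0,13,0,0]
After op 8 (pop): stack=[empty] mem=[0,13,0,0]

(empty)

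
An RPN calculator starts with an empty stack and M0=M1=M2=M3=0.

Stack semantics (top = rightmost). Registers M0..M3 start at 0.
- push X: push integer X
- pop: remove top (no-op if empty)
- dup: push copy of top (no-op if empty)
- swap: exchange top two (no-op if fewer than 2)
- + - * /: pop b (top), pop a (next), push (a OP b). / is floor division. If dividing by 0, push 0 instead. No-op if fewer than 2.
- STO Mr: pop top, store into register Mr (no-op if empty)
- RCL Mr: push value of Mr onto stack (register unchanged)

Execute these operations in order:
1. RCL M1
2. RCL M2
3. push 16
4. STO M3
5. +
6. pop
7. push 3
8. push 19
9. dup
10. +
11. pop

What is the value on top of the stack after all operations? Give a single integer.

Answer: 3

Derivation:
After op 1 (RCL M1): stack=[0] mem=[0,0,0,0]
After op 2 (RCL M2): stack=[0,0] mem=[0,0,0,0]
After op 3 (push 16): stack=[0,0,16] mem=[0,0,0,0]
After op 4 (STO M3): stack=[0,0] mem=[0,0,0,16]
After op 5 (+): stack=[0] mem=[0,0,0,16]
After op 6 (pop): stack=[empty] mem=[0,0,0,16]
After op 7 (push 3): stack=[3] mem=[0,0,0,16]
After op 8 (push 19): stack=[3,19] mem=[0,0,0,16]
After op 9 (dup): stack=[3,19,19] mem=[0,0,0,16]
After op 10 (+): stack=[3,38] mem=[0,0,0,16]
After op 11 (pop): stack=[3] mem=[0,0,0,16]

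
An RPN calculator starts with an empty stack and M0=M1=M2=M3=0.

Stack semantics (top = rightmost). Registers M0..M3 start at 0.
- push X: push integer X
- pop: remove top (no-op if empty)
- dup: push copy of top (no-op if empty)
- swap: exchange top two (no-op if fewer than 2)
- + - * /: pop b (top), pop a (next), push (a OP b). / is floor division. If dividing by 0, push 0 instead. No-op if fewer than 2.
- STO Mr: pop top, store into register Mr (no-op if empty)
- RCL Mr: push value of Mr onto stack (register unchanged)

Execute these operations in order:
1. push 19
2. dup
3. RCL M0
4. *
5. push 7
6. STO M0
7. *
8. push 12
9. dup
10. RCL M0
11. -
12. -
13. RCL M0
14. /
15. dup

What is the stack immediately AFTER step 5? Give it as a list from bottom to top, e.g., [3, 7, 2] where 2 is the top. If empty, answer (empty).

After op 1 (push 19): stack=[19] mem=[0,0,0,0]
After op 2 (dup): stack=[19,19] mem=[0,0,0,0]
After op 3 (RCL M0): stack=[19,19,0] mem=[0,0,0,0]
After op 4 (*): stack=[19,0] mem=[0,0,0,0]
After op 5 (push 7): stack=[19,0,7] mem=[0,0,0,0]

[19, 0, 7]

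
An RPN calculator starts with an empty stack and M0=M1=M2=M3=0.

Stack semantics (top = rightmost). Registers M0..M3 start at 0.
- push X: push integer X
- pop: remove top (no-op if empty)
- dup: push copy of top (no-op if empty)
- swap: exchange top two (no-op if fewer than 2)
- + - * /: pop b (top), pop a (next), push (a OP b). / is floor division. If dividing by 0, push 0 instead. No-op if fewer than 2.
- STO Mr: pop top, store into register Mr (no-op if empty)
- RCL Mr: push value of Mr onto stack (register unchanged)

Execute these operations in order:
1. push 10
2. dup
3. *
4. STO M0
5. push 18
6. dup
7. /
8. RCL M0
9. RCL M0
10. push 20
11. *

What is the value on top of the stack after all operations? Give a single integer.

After op 1 (push 10): stack=[10] mem=[0,0,0,0]
After op 2 (dup): stack=[10,10] mem=[0,0,0,0]
After op 3 (*): stack=[100] mem=[0,0,0,0]
After op 4 (STO M0): stack=[empty] mem=[100,0,0,0]
After op 5 (push 18): stack=[18] mem=[100,0,0,0]
After op 6 (dup): stack=[18,18] mem=[100,0,0,0]
After op 7 (/): stack=[1] mem=[100,0,0,0]
After op 8 (RCL M0): stack=[1,100] mem=[100,0,0,0]
After op 9 (RCL M0): stack=[1,100,100] mem=[100,0,0,0]
After op 10 (push 20): stack=[1,100,100,20] mem=[100,0,0,0]
After op 11 (*): stack=[1,100,2000] mem=[100,0,0,0]

Answer: 2000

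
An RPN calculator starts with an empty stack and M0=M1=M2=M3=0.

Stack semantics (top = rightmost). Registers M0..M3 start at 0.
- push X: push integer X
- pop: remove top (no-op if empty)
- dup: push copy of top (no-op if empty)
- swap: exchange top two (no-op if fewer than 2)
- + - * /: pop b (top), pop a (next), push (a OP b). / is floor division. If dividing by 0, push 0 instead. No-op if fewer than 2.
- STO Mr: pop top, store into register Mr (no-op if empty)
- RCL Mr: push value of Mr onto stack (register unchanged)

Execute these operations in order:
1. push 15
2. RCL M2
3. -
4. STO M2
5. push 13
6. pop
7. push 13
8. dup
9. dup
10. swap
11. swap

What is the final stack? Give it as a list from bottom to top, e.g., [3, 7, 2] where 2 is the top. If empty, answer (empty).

Answer: [13, 13, 13]

Derivation:
After op 1 (push 15): stack=[15] mem=[0,0,0,0]
After op 2 (RCL M2): stack=[15,0] mem=[0,0,0,0]
After op 3 (-): stack=[15] mem=[0,0,0,0]
After op 4 (STO M2): stack=[empty] mem=[0,0,15,0]
After op 5 (push 13): stack=[13] mem=[0,0,15,0]
After op 6 (pop): stack=[empty] mem=[0,0,15,0]
After op 7 (push 13): stack=[13] mem=[0,0,15,0]
After op 8 (dup): stack=[13,13] mem=[0,0,15,0]
After op 9 (dup): stack=[13,13,13] mem=[0,0,15,0]
After op 10 (swap): stack=[13,13,13] mem=[0,0,15,0]
After op 11 (swap): stack=[13,13,13] mem=[0,0,15,0]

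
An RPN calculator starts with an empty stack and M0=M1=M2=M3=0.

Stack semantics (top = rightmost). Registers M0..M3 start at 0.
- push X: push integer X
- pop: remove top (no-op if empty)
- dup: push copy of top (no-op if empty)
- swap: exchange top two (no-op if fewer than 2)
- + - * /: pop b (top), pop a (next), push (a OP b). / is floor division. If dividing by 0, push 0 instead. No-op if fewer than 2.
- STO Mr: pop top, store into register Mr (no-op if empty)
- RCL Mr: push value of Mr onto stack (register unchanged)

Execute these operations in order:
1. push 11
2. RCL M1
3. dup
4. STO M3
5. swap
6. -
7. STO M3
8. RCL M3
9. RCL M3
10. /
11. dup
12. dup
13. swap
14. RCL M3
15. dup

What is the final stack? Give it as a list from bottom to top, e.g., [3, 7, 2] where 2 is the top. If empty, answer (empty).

Answer: [1, 1, 1, -11, -11]

Derivation:
After op 1 (push 11): stack=[11] mem=[0,0,0,0]
After op 2 (RCL M1): stack=[11,0] mem=[0,0,0,0]
After op 3 (dup): stack=[11,0,0] mem=[0,0,0,0]
After op 4 (STO M3): stack=[11,0] mem=[0,0,0,0]
After op 5 (swap): stack=[0,11] mem=[0,0,0,0]
After op 6 (-): stack=[-11] mem=[0,0,0,0]
After op 7 (STO M3): stack=[empty] mem=[0,0,0,-11]
After op 8 (RCL M3): stack=[-11] mem=[0,0,0,-11]
After op 9 (RCL M3): stack=[-11,-11] mem=[0,0,0,-11]
After op 10 (/): stack=[1] mem=[0,0,0,-11]
After op 11 (dup): stack=[1,1] mem=[0,0,0,-11]
After op 12 (dup): stack=[1,1,1] mem=[0,0,0,-11]
After op 13 (swap): stack=[1,1,1] mem=[0,0,0,-11]
After op 14 (RCL M3): stack=[1,1,1,-11] mem=[0,0,0,-11]
After op 15 (dup): stack=[1,1,1,-11,-11] mem=[0,0,0,-11]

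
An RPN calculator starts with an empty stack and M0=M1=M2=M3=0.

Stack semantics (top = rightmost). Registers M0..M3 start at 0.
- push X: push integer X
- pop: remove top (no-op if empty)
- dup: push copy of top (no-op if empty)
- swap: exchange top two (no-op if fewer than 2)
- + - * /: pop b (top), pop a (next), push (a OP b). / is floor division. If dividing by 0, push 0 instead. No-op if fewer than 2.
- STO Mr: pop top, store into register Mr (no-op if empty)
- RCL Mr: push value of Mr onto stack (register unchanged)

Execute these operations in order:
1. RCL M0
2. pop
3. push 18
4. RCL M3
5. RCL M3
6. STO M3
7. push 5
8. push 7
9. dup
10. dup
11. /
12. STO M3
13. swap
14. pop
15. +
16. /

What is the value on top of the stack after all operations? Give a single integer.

After op 1 (RCL M0): stack=[0] mem=[0,0,0,0]
After op 2 (pop): stack=[empty] mem=[0,0,0,0]
After op 3 (push 18): stack=[18] mem=[0,0,0,0]
After op 4 (RCL M3): stack=[18,0] mem=[0,0,0,0]
After op 5 (RCL M3): stack=[18,0,0] mem=[0,0,0,0]
After op 6 (STO M3): stack=[18,0] mem=[0,0,0,0]
After op 7 (push 5): stack=[18,0,5] mem=[0,0,0,0]
After op 8 (push 7): stack=[18,0,5,7] mem=[0,0,0,0]
After op 9 (dup): stack=[18,0,5,7,7] mem=[0,0,0,0]
After op 10 (dup): stack=[18,0,5,7,7,7] mem=[0,0,0,0]
After op 11 (/): stack=[18,0,5,7,1] mem=[0,0,0,0]
After op 12 (STO M3): stack=[18,0,5,7] mem=[0,0,0,1]
After op 13 (swap): stack=[18,0,7,5] mem=[0,0,0,1]
After op 14 (pop): stack=[18,0,7] mem=[0,0,0,1]
After op 15 (+): stack=[18,7] mem=[0,0,0,1]
After op 16 (/): stack=[2] mem=[0,0,0,1]

Answer: 2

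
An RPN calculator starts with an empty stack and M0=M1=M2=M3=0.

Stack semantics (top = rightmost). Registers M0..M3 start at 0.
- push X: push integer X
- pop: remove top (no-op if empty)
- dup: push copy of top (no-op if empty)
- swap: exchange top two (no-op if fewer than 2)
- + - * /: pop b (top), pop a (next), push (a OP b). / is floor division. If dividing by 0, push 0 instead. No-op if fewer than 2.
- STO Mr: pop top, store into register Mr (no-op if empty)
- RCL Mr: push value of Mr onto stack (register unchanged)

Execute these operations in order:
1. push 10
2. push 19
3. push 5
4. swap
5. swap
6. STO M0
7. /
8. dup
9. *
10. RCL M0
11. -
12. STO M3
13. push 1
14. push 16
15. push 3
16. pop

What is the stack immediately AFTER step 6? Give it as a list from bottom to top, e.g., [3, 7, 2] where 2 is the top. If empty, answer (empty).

After op 1 (push 10): stack=[10] mem=[0,0,0,0]
After op 2 (push 19): stack=[10,19] mem=[0,0,0,0]
After op 3 (push 5): stack=[10,19,5] mem=[0,0,0,0]
After op 4 (swap): stack=[10,5,19] mem=[0,0,0,0]
After op 5 (swap): stack=[10,19,5] mem=[0,0,0,0]
After op 6 (STO M0): stack=[10,19] mem=[5,0,0,0]

[10, 19]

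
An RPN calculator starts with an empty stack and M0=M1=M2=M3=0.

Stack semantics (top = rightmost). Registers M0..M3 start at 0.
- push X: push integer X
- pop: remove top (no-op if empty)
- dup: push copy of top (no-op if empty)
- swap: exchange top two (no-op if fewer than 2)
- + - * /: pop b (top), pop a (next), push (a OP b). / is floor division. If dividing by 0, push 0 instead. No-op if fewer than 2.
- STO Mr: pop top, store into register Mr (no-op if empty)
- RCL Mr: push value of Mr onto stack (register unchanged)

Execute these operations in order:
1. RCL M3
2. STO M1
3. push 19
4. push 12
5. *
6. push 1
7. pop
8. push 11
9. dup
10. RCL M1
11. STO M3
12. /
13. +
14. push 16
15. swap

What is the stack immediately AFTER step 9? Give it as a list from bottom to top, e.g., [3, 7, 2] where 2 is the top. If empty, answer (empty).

After op 1 (RCL M3): stack=[0] mem=[0,0,0,0]
After op 2 (STO M1): stack=[empty] mem=[0,0,0,0]
After op 3 (push 19): stack=[19] mem=[0,0,0,0]
After op 4 (push 12): stack=[19,12] mem=[0,0,0,0]
After op 5 (*): stack=[228] mem=[0,0,0,0]
After op 6 (push 1): stack=[228,1] mem=[0,0,0,0]
After op 7 (pop): stack=[228] mem=[0,0,0,0]
After op 8 (push 11): stack=[228,11] mem=[0,0,0,0]
After op 9 (dup): stack=[228,11,11] mem=[0,0,0,0]

[228, 11, 11]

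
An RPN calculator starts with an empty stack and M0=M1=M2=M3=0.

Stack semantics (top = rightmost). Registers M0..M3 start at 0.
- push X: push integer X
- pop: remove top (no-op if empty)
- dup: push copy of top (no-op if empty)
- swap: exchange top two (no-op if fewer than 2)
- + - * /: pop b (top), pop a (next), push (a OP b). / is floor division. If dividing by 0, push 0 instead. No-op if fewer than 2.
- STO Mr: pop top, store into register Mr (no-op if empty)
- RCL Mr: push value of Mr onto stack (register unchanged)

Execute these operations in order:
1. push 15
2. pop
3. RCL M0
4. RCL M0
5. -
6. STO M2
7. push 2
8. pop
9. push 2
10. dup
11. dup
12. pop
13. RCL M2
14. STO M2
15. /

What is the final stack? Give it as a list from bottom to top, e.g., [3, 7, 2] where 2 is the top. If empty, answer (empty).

Answer: [1]

Derivation:
After op 1 (push 15): stack=[15] mem=[0,0,0,0]
After op 2 (pop): stack=[empty] mem=[0,0,0,0]
After op 3 (RCL M0): stack=[0] mem=[0,0,0,0]
After op 4 (RCL M0): stack=[0,0] mem=[0,0,0,0]
After op 5 (-): stack=[0] mem=[0,0,0,0]
After op 6 (STO M2): stack=[empty] mem=[0,0,0,0]
After op 7 (push 2): stack=[2] mem=[0,0,0,0]
After op 8 (pop): stack=[empty] mem=[0,0,0,0]
After op 9 (push 2): stack=[2] mem=[0,0,0,0]
After op 10 (dup): stack=[2,2] mem=[0,0,0,0]
After op 11 (dup): stack=[2,2,2] mem=[0,0,0,0]
After op 12 (pop): stack=[2,2] mem=[0,0,0,0]
After op 13 (RCL M2): stack=[2,2,0] mem=[0,0,0,0]
After op 14 (STO M2): stack=[2,2] mem=[0,0,0,0]
After op 15 (/): stack=[1] mem=[0,0,0,0]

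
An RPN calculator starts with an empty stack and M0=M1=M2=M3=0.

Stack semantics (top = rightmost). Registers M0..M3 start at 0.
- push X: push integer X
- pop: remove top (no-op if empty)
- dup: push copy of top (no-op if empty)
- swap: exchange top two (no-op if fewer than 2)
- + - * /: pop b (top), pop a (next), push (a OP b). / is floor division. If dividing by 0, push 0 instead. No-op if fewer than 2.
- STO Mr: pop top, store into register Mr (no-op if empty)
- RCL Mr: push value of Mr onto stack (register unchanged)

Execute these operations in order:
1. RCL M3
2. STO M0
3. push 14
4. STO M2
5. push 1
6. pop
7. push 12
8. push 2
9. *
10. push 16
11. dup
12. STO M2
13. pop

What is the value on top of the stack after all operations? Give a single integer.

Answer: 24

Derivation:
After op 1 (RCL M3): stack=[0] mem=[0,0,0,0]
After op 2 (STO M0): stack=[empty] mem=[0,0,0,0]
After op 3 (push 14): stack=[14] mem=[0,0,0,0]
After op 4 (STO M2): stack=[empty] mem=[0,0,14,0]
After op 5 (push 1): stack=[1] mem=[0,0,14,0]
After op 6 (pop): stack=[empty] mem=[0,0,14,0]
After op 7 (push 12): stack=[12] mem=[0,0,14,0]
After op 8 (push 2): stack=[12,2] mem=[0,0,14,0]
After op 9 (*): stack=[24] mem=[0,0,14,0]
After op 10 (push 16): stack=[24,16] mem=[0,0,14,0]
After op 11 (dup): stack=[24,16,16] mem=[0,0,14,0]
After op 12 (STO M2): stack=[24,16] mem=[0,0,16,0]
After op 13 (pop): stack=[24] mem=[0,0,16,0]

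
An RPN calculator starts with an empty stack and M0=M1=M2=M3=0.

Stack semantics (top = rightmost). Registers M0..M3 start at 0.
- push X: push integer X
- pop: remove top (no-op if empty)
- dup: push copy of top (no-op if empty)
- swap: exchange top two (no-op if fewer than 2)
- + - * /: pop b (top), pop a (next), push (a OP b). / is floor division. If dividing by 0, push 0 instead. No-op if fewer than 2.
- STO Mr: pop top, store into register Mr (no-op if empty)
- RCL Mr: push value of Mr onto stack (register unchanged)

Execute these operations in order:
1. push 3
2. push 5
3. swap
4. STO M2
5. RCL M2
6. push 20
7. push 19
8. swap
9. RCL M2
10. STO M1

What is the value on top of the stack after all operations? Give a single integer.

After op 1 (push 3): stack=[3] mem=[0,0,0,0]
After op 2 (push 5): stack=[3,5] mem=[0,0,0,0]
After op 3 (swap): stack=[5,3] mem=[0,0,0,0]
After op 4 (STO M2): stack=[5] mem=[0,0,3,0]
After op 5 (RCL M2): stack=[5,3] mem=[0,0,3,0]
After op 6 (push 20): stack=[5,3,20] mem=[0,0,3,0]
After op 7 (push 19): stack=[5,3,20,19] mem=[0,0,3,0]
After op 8 (swap): stack=[5,3,19,20] mem=[0,0,3,0]
After op 9 (RCL M2): stack=[5,3,19,20,3] mem=[0,0,3,0]
After op 10 (STO M1): stack=[5,3,19,20] mem=[0,3,3,0]

Answer: 20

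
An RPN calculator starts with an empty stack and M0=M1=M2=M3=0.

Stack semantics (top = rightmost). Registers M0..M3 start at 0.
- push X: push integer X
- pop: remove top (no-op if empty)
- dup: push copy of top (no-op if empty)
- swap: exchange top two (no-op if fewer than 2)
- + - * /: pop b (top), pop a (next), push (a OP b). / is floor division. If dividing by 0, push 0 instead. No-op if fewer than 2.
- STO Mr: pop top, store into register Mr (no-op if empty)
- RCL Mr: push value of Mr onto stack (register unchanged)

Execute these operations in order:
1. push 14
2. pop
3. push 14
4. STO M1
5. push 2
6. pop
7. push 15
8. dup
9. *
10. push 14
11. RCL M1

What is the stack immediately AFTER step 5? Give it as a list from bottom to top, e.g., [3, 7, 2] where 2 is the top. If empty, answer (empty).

After op 1 (push 14): stack=[14] mem=[0,0,0,0]
After op 2 (pop): stack=[empty] mem=[0,0,0,0]
After op 3 (push 14): stack=[14] mem=[0,0,0,0]
After op 4 (STO M1): stack=[empty] mem=[0,14,0,0]
After op 5 (push 2): stack=[2] mem=[0,14,0,0]

[2]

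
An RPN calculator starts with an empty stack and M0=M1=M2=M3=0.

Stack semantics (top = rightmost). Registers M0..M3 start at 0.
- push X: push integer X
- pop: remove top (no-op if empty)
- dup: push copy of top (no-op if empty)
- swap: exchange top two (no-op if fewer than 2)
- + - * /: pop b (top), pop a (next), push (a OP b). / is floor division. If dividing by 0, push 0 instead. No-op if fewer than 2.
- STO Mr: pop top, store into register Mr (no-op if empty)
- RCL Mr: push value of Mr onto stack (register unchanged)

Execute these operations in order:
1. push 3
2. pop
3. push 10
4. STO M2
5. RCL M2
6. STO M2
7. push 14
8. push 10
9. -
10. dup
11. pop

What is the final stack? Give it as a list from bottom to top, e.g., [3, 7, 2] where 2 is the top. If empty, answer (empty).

After op 1 (push 3): stack=[3] mem=[0,0,0,0]
After op 2 (pop): stack=[empty] mem=[0,0,0,0]
After op 3 (push 10): stack=[10] mem=[0,0,0,0]
After op 4 (STO M2): stack=[empty] mem=[0,0,10,0]
After op 5 (RCL M2): stack=[10] mem=[0,0,10,0]
After op 6 (STO M2): stack=[empty] mem=[0,0,10,0]
After op 7 (push 14): stack=[14] mem=[0,0,10,0]
After op 8 (push 10): stack=[14,10] mem=[0,0,10,0]
After op 9 (-): stack=[4] mem=[0,0,10,0]
After op 10 (dup): stack=[4,4] mem=[0,0,10,0]
After op 11 (pop): stack=[4] mem=[0,0,10,0]

Answer: [4]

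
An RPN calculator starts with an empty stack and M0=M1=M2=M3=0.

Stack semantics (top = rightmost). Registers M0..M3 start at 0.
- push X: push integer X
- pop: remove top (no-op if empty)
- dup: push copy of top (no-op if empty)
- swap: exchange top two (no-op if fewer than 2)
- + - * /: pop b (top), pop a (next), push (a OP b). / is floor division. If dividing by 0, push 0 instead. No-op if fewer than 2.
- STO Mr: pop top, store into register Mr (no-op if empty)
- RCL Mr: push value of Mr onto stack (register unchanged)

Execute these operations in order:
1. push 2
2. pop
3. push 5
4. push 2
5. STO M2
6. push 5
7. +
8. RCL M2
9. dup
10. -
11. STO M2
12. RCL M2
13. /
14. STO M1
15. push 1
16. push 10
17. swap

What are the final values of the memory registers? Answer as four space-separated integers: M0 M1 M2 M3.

Answer: 0 0 0 0

Derivation:
After op 1 (push 2): stack=[2] mem=[0,0,0,0]
After op 2 (pop): stack=[empty] mem=[0,0,0,0]
After op 3 (push 5): stack=[5] mem=[0,0,0,0]
After op 4 (push 2): stack=[5,2] mem=[0,0,0,0]
After op 5 (STO M2): stack=[5] mem=[0,0,2,0]
After op 6 (push 5): stack=[5,5] mem=[0,0,2,0]
After op 7 (+): stack=[10] mem=[0,0,2,0]
After op 8 (RCL M2): stack=[10,2] mem=[0,0,2,0]
After op 9 (dup): stack=[10,2,2] mem=[0,0,2,0]
After op 10 (-): stack=[10,0] mem=[0,0,2,0]
After op 11 (STO M2): stack=[10] mem=[0,0,0,0]
After op 12 (RCL M2): stack=[10,0] mem=[0,0,0,0]
After op 13 (/): stack=[0] mem=[0,0,0,0]
After op 14 (STO M1): stack=[empty] mem=[0,0,0,0]
After op 15 (push 1): stack=[1] mem=[0,0,0,0]
After op 16 (push 10): stack=[1,10] mem=[0,0,0,0]
After op 17 (swap): stack=[10,1] mem=[0,0,0,0]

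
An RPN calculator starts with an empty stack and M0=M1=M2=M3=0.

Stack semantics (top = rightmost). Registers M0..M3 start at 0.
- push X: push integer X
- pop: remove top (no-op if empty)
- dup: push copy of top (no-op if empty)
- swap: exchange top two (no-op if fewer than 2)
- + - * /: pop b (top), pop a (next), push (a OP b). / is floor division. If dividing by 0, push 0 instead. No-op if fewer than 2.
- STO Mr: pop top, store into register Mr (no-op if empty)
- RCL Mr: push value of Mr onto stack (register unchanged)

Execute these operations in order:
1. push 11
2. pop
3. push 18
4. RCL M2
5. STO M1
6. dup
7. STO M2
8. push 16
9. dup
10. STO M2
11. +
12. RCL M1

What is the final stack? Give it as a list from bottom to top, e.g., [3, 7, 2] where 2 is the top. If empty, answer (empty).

Answer: [34, 0]

Derivation:
After op 1 (push 11): stack=[11] mem=[0,0,0,0]
After op 2 (pop): stack=[empty] mem=[0,0,0,0]
After op 3 (push 18): stack=[18] mem=[0,0,0,0]
After op 4 (RCL M2): stack=[18,0] mem=[0,0,0,0]
After op 5 (STO M1): stack=[18] mem=[0,0,0,0]
After op 6 (dup): stack=[18,18] mem=[0,0,0,0]
After op 7 (STO M2): stack=[18] mem=[0,0,18,0]
After op 8 (push 16): stack=[18,16] mem=[0,0,18,0]
After op 9 (dup): stack=[18,16,16] mem=[0,0,18,0]
After op 10 (STO M2): stack=[18,16] mem=[0,0,16,0]
After op 11 (+): stack=[34] mem=[0,0,16,0]
After op 12 (RCL M1): stack=[34,0] mem=[0,0,16,0]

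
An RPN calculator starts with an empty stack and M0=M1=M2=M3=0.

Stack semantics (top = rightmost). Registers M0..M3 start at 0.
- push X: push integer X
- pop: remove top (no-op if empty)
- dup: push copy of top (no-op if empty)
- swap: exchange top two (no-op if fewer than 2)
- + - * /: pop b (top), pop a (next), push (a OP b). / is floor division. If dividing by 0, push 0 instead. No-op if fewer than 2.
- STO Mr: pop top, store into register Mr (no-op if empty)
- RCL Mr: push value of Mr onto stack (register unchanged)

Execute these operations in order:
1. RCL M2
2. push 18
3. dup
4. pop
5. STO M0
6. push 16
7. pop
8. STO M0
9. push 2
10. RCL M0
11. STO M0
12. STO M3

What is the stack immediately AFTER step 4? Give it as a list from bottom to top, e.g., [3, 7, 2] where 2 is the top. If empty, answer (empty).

After op 1 (RCL M2): stack=[0] mem=[0,0,0,0]
After op 2 (push 18): stack=[0,18] mem=[0,0,0,0]
After op 3 (dup): stack=[0,18,18] mem=[0,0,0,0]
After op 4 (pop): stack=[0,18] mem=[0,0,0,0]

[0, 18]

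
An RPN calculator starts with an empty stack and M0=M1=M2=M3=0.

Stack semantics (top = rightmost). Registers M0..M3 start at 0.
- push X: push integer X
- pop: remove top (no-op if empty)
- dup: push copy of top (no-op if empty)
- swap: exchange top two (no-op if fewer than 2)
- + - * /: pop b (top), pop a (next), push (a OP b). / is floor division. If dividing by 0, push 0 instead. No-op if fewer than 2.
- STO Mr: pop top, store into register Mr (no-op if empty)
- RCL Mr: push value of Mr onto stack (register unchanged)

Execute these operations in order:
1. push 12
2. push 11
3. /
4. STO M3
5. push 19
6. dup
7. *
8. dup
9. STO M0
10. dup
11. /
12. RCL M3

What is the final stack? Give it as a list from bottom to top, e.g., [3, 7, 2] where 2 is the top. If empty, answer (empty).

Answer: [1, 1]

Derivation:
After op 1 (push 12): stack=[12] mem=[0,0,0,0]
After op 2 (push 11): stack=[12,11] mem=[0,0,0,0]
After op 3 (/): stack=[1] mem=[0,0,0,0]
After op 4 (STO M3): stack=[empty] mem=[0,0,0,1]
After op 5 (push 19): stack=[19] mem=[0,0,0,1]
After op 6 (dup): stack=[19,19] mem=[0,0,0,1]
After op 7 (*): stack=[361] mem=[0,0,0,1]
After op 8 (dup): stack=[361,361] mem=[0,0,0,1]
After op 9 (STO M0): stack=[361] mem=[361,0,0,1]
After op 10 (dup): stack=[361,361] mem=[361,0,0,1]
After op 11 (/): stack=[1] mem=[361,0,0,1]
After op 12 (RCL M3): stack=[1,1] mem=[361,0,0,1]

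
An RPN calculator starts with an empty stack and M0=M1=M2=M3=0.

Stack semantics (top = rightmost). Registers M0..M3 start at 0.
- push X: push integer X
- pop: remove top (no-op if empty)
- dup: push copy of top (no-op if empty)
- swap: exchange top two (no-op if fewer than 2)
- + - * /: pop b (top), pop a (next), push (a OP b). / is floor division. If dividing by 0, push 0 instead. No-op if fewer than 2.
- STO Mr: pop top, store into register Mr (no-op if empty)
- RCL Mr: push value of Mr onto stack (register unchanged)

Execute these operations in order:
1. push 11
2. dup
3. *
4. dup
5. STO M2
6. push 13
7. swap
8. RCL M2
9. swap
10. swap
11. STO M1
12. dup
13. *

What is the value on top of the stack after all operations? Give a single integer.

After op 1 (push 11): stack=[11] mem=[0,0,0,0]
After op 2 (dup): stack=[11,11] mem=[0,0,0,0]
After op 3 (*): stack=[121] mem=[0,0,0,0]
After op 4 (dup): stack=[121,121] mem=[0,0,0,0]
After op 5 (STO M2): stack=[121] mem=[0,0,121,0]
After op 6 (push 13): stack=[121,13] mem=[0,0,121,0]
After op 7 (swap): stack=[13,121] mem=[0,0,121,0]
After op 8 (RCL M2): stack=[13,121,121] mem=[0,0,121,0]
After op 9 (swap): stack=[13,121,121] mem=[0,0,121,0]
After op 10 (swap): stack=[13,121,121] mem=[0,0,121,0]
After op 11 (STO M1): stack=[13,121] mem=[0,121,121,0]
After op 12 (dup): stack=[13,121,121] mem=[0,121,121,0]
After op 13 (*): stack=[13,14641] mem=[0,121,121,0]

Answer: 14641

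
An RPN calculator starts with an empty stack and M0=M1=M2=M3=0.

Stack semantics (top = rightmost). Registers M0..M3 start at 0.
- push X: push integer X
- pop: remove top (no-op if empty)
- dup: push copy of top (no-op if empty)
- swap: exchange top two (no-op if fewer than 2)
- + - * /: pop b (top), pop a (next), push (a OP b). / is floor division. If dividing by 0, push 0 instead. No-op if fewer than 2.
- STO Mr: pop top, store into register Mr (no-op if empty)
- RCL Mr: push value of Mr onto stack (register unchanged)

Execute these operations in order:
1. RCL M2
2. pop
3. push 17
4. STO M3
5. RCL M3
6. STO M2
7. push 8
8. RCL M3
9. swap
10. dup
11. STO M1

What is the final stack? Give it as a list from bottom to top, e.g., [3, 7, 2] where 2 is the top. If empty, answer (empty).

Answer: [17, 8]

Derivation:
After op 1 (RCL M2): stack=[0] mem=[0,0,0,0]
After op 2 (pop): stack=[empty] mem=[0,0,0,0]
After op 3 (push 17): stack=[17] mem=[0,0,0,0]
After op 4 (STO M3): stack=[empty] mem=[0,0,0,17]
After op 5 (RCL M3): stack=[17] mem=[0,0,0,17]
After op 6 (STO M2): stack=[empty] mem=[0,0,17,17]
After op 7 (push 8): stack=[8] mem=[0,0,17,17]
After op 8 (RCL M3): stack=[8,17] mem=[0,0,17,17]
After op 9 (swap): stack=[17,8] mem=[0,0,17,17]
After op 10 (dup): stack=[17,8,8] mem=[0,0,17,17]
After op 11 (STO M1): stack=[17,8] mem=[0,8,17,17]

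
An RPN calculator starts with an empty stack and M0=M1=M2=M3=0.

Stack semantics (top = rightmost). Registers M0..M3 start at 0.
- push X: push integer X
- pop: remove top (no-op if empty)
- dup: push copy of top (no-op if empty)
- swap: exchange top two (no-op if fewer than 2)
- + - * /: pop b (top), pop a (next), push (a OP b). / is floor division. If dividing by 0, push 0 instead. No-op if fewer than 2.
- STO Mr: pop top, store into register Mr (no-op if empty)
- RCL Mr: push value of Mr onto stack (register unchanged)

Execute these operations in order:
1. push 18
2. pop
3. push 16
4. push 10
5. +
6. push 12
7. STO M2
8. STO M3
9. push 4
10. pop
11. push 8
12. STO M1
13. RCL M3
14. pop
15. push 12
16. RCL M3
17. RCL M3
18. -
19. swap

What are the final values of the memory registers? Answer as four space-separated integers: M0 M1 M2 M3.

After op 1 (push 18): stack=[18] mem=[0,0,0,0]
After op 2 (pop): stack=[empty] mem=[0,0,0,0]
After op 3 (push 16): stack=[16] mem=[0,0,0,0]
After op 4 (push 10): stack=[16,10] mem=[0,0,0,0]
After op 5 (+): stack=[26] mem=[0,0,0,0]
After op 6 (push 12): stack=[26,12] mem=[0,0,0,0]
After op 7 (STO M2): stack=[26] mem=[0,0,12,0]
After op 8 (STO M3): stack=[empty] mem=[0,0,12,26]
After op 9 (push 4): stack=[4] mem=[0,0,12,26]
After op 10 (pop): stack=[empty] mem=[0,0,12,26]
After op 11 (push 8): stack=[8] mem=[0,0,12,26]
After op 12 (STO M1): stack=[empty] mem=[0,8,12,26]
After op 13 (RCL M3): stack=[26] mem=[0,8,12,26]
After op 14 (pop): stack=[empty] mem=[0,8,12,26]
After op 15 (push 12): stack=[12] mem=[0,8,12,26]
After op 16 (RCL M3): stack=[12,26] mem=[0,8,12,26]
After op 17 (RCL M3): stack=[12,26,26] mem=[0,8,12,26]
After op 18 (-): stack=[12,0] mem=[0,8,12,26]
After op 19 (swap): stack=[0,12] mem=[0,8,12,26]

Answer: 0 8 12 26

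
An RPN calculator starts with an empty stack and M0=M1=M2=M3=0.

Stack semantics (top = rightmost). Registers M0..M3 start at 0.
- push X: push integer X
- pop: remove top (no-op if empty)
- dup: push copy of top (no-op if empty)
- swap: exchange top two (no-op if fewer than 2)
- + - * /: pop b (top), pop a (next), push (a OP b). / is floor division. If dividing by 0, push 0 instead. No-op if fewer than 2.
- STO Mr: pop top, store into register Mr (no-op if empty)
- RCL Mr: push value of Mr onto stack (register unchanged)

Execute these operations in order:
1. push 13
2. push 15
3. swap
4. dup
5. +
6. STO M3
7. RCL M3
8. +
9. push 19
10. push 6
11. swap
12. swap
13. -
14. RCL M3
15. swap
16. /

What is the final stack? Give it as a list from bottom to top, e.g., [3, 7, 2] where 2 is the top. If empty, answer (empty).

After op 1 (push 13): stack=[13] mem=[0,0,0,0]
After op 2 (push 15): stack=[13,15] mem=[0,0,0,0]
After op 3 (swap): stack=[15,13] mem=[0,0,0,0]
After op 4 (dup): stack=[15,13,13] mem=[0,0,0,0]
After op 5 (+): stack=[15,26] mem=[0,0,0,0]
After op 6 (STO M3): stack=[15] mem=[0,0,0,26]
After op 7 (RCL M3): stack=[15,26] mem=[0,0,0,26]
After op 8 (+): stack=[41] mem=[0,0,0,26]
After op 9 (push 19): stack=[41,19] mem=[0,0,0,26]
After op 10 (push 6): stack=[41,19,6] mem=[0,0,0,26]
After op 11 (swap): stack=[41,6,19] mem=[0,0,0,26]
After op 12 (swap): stack=[41,19,6] mem=[0,0,0,26]
After op 13 (-): stack=[41,13] mem=[0,0,0,26]
After op 14 (RCL M3): stack=[41,13,26] mem=[0,0,0,26]
After op 15 (swap): stack=[41,26,13] mem=[0,0,0,26]
After op 16 (/): stack=[41,2] mem=[0,0,0,26]

Answer: [41, 2]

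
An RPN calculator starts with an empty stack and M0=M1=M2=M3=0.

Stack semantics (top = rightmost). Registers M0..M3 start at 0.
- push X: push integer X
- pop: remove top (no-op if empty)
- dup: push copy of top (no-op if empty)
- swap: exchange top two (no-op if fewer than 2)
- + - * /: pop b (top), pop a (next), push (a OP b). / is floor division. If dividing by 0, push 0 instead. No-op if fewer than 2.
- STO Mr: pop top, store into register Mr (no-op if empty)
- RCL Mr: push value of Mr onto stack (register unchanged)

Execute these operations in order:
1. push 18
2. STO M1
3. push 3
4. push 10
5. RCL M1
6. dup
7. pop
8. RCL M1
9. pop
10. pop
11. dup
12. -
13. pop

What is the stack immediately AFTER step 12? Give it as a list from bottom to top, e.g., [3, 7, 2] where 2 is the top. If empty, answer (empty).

After op 1 (push 18): stack=[18] mem=[0,0,0,0]
After op 2 (STO M1): stack=[empty] mem=[0,18,0,0]
After op 3 (push 3): stack=[3] mem=[0,18,0,0]
After op 4 (push 10): stack=[3,10] mem=[0,18,0,0]
After op 5 (RCL M1): stack=[3,10,18] mem=[0,18,0,0]
After op 6 (dup): stack=[3,10,18,18] mem=[0,18,0,0]
After op 7 (pop): stack=[3,10,18] mem=[0,18,0,0]
After op 8 (RCL M1): stack=[3,10,18,18] mem=[0,18,0,0]
After op 9 (pop): stack=[3,10,18] mem=[0,18,0,0]
After op 10 (pop): stack=[3,10] mem=[0,18,0,0]
After op 11 (dup): stack=[3,10,10] mem=[0,18,0,0]
After op 12 (-): stack=[3,0] mem=[0,18,0,0]

[3, 0]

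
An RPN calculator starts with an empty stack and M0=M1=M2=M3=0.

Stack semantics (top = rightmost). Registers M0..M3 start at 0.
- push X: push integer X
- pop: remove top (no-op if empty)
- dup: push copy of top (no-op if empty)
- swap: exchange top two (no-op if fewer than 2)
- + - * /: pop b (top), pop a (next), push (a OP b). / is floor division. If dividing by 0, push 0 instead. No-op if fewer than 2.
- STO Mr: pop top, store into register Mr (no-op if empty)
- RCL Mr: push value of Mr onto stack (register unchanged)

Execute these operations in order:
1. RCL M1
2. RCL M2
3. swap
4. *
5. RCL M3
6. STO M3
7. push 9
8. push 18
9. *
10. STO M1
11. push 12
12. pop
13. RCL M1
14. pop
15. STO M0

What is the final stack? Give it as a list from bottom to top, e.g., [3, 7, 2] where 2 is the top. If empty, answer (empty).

After op 1 (RCL M1): stack=[0] mem=[0,0,0,0]
After op 2 (RCL M2): stack=[0,0] mem=[0,0,0,0]
After op 3 (swap): stack=[0,0] mem=[0,0,0,0]
After op 4 (*): stack=[0] mem=[0,0,0,0]
After op 5 (RCL M3): stack=[0,0] mem=[0,0,0,0]
After op 6 (STO M3): stack=[0] mem=[0,0,0,0]
After op 7 (push 9): stack=[0,9] mem=[0,0,0,0]
After op 8 (push 18): stack=[0,9,18] mem=[0,0,0,0]
After op 9 (*): stack=[0,162] mem=[0,0,0,0]
After op 10 (STO M1): stack=[0] mem=[0,162,0,0]
After op 11 (push 12): stack=[0,12] mem=[0,162,0,0]
After op 12 (pop): stack=[0] mem=[0,162,0,0]
After op 13 (RCL M1): stack=[0,162] mem=[0,162,0,0]
After op 14 (pop): stack=[0] mem=[0,162,0,0]
After op 15 (STO M0): stack=[empty] mem=[0,162,0,0]

Answer: (empty)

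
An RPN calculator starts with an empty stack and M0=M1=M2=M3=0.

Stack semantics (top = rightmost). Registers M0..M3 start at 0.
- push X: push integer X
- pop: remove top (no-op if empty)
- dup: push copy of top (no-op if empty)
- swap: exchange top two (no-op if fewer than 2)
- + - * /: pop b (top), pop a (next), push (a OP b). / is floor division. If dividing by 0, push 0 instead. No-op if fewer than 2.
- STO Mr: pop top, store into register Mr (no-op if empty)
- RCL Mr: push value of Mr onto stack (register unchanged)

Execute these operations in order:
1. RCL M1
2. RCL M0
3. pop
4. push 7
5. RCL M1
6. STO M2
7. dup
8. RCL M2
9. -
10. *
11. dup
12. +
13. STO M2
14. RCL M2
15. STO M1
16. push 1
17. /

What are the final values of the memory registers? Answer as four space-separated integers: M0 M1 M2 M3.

After op 1 (RCL M1): stack=[0] mem=[0,0,0,0]
After op 2 (RCL M0): stack=[0,0] mem=[0,0,0,0]
After op 3 (pop): stack=[0] mem=[0,0,0,0]
After op 4 (push 7): stack=[0,7] mem=[0,0,0,0]
After op 5 (RCL M1): stack=[0,7,0] mem=[0,0,0,0]
After op 6 (STO M2): stack=[0,7] mem=[0,0,0,0]
After op 7 (dup): stack=[0,7,7] mem=[0,0,0,0]
After op 8 (RCL M2): stack=[0,7,7,0] mem=[0,0,0,0]
After op 9 (-): stack=[0,7,7] mem=[0,0,0,0]
After op 10 (*): stack=[0,49] mem=[0,0,0,0]
After op 11 (dup): stack=[0,49,49] mem=[0,0,0,0]
After op 12 (+): stack=[0,98] mem=[0,0,0,0]
After op 13 (STO M2): stack=[0] mem=[0,0,98,0]
After op 14 (RCL M2): stack=[0,98] mem=[0,0,98,0]
After op 15 (STO M1): stack=[0] mem=[0,98,98,0]
After op 16 (push 1): stack=[0,1] mem=[0,98,98,0]
After op 17 (/): stack=[0] mem=[0,98,98,0]

Answer: 0 98 98 0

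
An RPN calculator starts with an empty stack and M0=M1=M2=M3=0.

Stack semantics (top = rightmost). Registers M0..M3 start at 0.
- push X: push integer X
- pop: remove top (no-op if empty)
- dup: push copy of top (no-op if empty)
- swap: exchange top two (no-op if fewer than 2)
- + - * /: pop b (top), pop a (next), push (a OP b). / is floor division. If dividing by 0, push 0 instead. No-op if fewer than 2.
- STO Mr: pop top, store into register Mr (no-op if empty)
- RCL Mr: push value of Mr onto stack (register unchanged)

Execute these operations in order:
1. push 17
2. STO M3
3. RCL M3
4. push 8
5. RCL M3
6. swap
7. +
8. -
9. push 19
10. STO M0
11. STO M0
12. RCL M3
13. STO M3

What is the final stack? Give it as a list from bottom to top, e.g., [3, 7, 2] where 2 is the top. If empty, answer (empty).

After op 1 (push 17): stack=[17] mem=[0,0,0,0]
After op 2 (STO M3): stack=[empty] mem=[0,0,0,17]
After op 3 (RCL M3): stack=[17] mem=[0,0,0,17]
After op 4 (push 8): stack=[17,8] mem=[0,0,0,17]
After op 5 (RCL M3): stack=[17,8,17] mem=[0,0,0,17]
After op 6 (swap): stack=[17,17,8] mem=[0,0,0,17]
After op 7 (+): stack=[17,25] mem=[0,0,0,17]
After op 8 (-): stack=[-8] mem=[0,0,0,17]
After op 9 (push 19): stack=[-8,19] mem=[0,0,0,17]
After op 10 (STO M0): stack=[-8] mem=[19,0,0,17]
After op 11 (STO M0): stack=[empty] mem=[-8,0,0,17]
After op 12 (RCL M3): stack=[17] mem=[-8,0,0,17]
After op 13 (STO M3): stack=[empty] mem=[-8,0,0,17]

Answer: (empty)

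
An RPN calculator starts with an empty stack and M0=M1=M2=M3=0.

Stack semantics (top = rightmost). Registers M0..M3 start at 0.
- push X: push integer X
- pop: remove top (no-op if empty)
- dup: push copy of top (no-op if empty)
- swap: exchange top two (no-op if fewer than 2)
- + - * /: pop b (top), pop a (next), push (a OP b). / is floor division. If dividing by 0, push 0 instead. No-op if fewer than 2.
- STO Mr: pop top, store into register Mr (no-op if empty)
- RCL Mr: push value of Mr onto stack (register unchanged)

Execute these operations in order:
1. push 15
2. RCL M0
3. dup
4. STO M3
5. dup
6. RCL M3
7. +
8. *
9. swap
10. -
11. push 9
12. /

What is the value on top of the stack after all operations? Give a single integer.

After op 1 (push 15): stack=[15] mem=[0,0,0,0]
After op 2 (RCL M0): stack=[15,0] mem=[0,0,0,0]
After op 3 (dup): stack=[15,0,0] mem=[0,0,0,0]
After op 4 (STO M3): stack=[15,0] mem=[0,0,0,0]
After op 5 (dup): stack=[15,0,0] mem=[0,0,0,0]
After op 6 (RCL M3): stack=[15,0,0,0] mem=[0,0,0,0]
After op 7 (+): stack=[15,0,0] mem=[0,0,0,0]
After op 8 (*): stack=[15,0] mem=[0,0,0,0]
After op 9 (swap): stack=[0,15] mem=[0,0,0,0]
After op 10 (-): stack=[-15] mem=[0,0,0,0]
After op 11 (push 9): stack=[-15,9] mem=[0,0,0,0]
After op 12 (/): stack=[-2] mem=[0,0,0,0]

Answer: -2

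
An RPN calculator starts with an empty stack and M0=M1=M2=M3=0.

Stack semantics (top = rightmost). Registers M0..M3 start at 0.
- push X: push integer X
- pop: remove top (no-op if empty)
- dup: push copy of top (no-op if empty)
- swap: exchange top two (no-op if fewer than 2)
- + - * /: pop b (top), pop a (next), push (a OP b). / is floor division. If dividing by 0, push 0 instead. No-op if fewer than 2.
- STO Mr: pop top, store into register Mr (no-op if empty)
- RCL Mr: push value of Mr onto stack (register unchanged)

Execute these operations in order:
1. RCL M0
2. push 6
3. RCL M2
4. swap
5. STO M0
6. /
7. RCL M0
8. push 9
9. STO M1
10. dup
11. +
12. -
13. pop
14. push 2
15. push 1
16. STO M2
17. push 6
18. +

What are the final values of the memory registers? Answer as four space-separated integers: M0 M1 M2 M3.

After op 1 (RCL M0): stack=[0] mem=[0,0,0,0]
After op 2 (push 6): stack=[0,6] mem=[0,0,0,0]
After op 3 (RCL M2): stack=[0,6,0] mem=[0,0,0,0]
After op 4 (swap): stack=[0,0,6] mem=[0,0,0,0]
After op 5 (STO M0): stack=[0,0] mem=[6,0,0,0]
After op 6 (/): stack=[0] mem=[6,0,0,0]
After op 7 (RCL M0): stack=[0,6] mem=[6,0,0,0]
After op 8 (push 9): stack=[0,6,9] mem=[6,0,0,0]
After op 9 (STO M1): stack=[0,6] mem=[6,9,0,0]
After op 10 (dup): stack=[0,6,6] mem=[6,9,0,0]
After op 11 (+): stack=[0,12] mem=[6,9,0,0]
After op 12 (-): stack=[-12] mem=[6,9,0,0]
After op 13 (pop): stack=[empty] mem=[6,9,0,0]
After op 14 (push 2): stack=[2] mem=[6,9,0,0]
After op 15 (push 1): stack=[2,1] mem=[6,9,0,0]
After op 16 (STO M2): stack=[2] mem=[6,9,1,0]
After op 17 (push 6): stack=[2,6] mem=[6,9,1,0]
After op 18 (+): stack=[8] mem=[6,9,1,0]

Answer: 6 9 1 0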